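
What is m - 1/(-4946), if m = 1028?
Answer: 5084489/4946 ≈ 1028.0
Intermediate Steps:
m - 1/(-4946) = 1028 - 1/(-4946) = 1028 - 1*(-1/4946) = 1028 + 1/4946 = 5084489/4946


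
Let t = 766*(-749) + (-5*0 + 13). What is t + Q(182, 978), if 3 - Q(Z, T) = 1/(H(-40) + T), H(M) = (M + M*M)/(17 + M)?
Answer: -12010212635/20934 ≈ -5.7372e+5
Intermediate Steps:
H(M) = (M + M**2)/(17 + M)
Q(Z, T) = 3 - 1/(-1560/23 + T) (Q(Z, T) = 3 - 1/(-40*(1 - 40)/(17 - 40) + T) = 3 - 1/(-40*(-39)/(-23) + T) = 3 - 1/(-40*(-1/23)*(-39) + T) = 3 - 1/(-1560/23 + T))
t = -573721 (t = -573734 + (0 + 13) = -573734 + 13 = -573721)
t + Q(182, 978) = -573721 + (-4703 + 69*978)/(-1560 + 23*978) = -573721 + (-4703 + 67482)/(-1560 + 22494) = -573721 + 62779/20934 = -12010212635/20934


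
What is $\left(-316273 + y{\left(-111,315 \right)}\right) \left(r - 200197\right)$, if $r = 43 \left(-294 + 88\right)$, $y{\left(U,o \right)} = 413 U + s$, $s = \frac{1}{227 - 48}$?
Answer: $\frac{13550686498965}{179} \approx 7.5702 \cdot 10^{10}$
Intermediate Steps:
$s = \frac{1}{179} \approx 0.0055866$
$y{\left(U,o \right)} = \frac{1}{179} + 413 U$ ($y{\left(U,o \right)} = 413 U + \frac{1}{179} = \frac{1}{179} + 413 U$)
$r = -8858$ ($r = 43 \left(-206\right) = -8858$)
$\left(-316273 + y{\left(-111,315 \right)}\right) \left(r - 200197\right) = \left(-316273 + \left(\frac{1}{179} + 413 \left(-111\right)\right)\right) \left(-8858 - 200197\right) = \left(-316273 + \left(\frac{1}{179} - 45843\right)\right) \left(-209055\right) = \left(-316273 - \frac{8205896}{179}\right) \left(-209055\right) = \left(- \frac{64818763}{179}\right) \left(-209055\right) = \frac{13550686498965}{179}$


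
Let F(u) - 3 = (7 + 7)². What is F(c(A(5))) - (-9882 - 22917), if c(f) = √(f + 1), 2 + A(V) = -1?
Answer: 32998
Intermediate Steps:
A(V) = -3 (A(V) = -2 - 1 = -3)
c(f) = √(1 + f)
F(u) = 199 (F(u) = 3 + (7 + 7)² = 3 + 14² = 3 + 196 = 199)
F(c(A(5))) - (-9882 - 22917) = 199 - (-9882 - 22917) = 199 - 1*(-32799) = 199 + 32799 = 32998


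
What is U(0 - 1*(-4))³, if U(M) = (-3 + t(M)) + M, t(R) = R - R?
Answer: 1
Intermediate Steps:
t(R) = 0
U(M) = -3 + M (U(M) = (-3 + 0) + M = -3 + M)
U(0 - 1*(-4))³ = (-3 + (0 - 1*(-4)))³ = (-3 + (0 + 4))³ = (-3 + 4)³ = 1³ = 1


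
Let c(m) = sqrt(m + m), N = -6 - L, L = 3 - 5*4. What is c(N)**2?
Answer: 22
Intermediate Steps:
L = -17 (L = 3 - 20 = -17)
N = 11 (N = -6 - 1*(-17) = -6 + 17 = 11)
c(m) = sqrt(2)*sqrt(m) (c(m) = sqrt(2*m) = sqrt(2)*sqrt(m))
c(N)**2 = (sqrt(2)*sqrt(11))**2 = (sqrt(22))**2 = 22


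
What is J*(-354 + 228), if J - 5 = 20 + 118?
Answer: -18018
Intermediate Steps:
J = 143 (J = 5 + (20 + 118) = 5 + 138 = 143)
J*(-354 + 228) = 143*(-354 + 228) = 143*(-126) = -18018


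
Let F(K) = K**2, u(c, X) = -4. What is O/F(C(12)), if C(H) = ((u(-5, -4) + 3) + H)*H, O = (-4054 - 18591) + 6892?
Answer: -5251/5808 ≈ -0.90410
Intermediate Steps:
O = -15753 (O = -22645 + 6892 = -15753)
C(H) = H*(-1 + H) (C(H) = ((-4 + 3) + H)*H = (-1 + H)*H = H*(-1 + H))
O/F(C(12)) = -15753*1/(144*(-1 + 12)**2) = -15753/((12*11)**2) = -15753/(132**2) = -15753/17424 = -15753*1/17424 = -5251/5808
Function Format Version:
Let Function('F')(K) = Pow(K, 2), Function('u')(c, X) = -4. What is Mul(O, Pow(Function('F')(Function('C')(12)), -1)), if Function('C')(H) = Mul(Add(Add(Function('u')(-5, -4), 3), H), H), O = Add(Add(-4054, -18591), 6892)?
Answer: Rational(-5251, 5808) ≈ -0.90410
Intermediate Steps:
O = -15753 (O = Add(-22645, 6892) = -15753)
Function('C')(H) = Mul(H, Add(-1, H)) (Function('C')(H) = Mul(Add(Add(-4, 3), H), H) = Mul(Add(-1, H), H) = Mul(H, Add(-1, H)))
Mul(O, Pow(Function('F')(Function('C')(12)), -1)) = Mul(-15753, Pow(Pow(Mul(12, Add(-1, 12)), 2), -1)) = Mul(-15753, Pow(Pow(Mul(12, 11), 2), -1)) = Mul(-15753, Pow(Pow(132, 2), -1)) = Mul(-15753, Pow(17424, -1)) = Mul(-15753, Rational(1, 17424)) = Rational(-5251, 5808)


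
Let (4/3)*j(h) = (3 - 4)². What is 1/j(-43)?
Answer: 4/3 ≈ 1.3333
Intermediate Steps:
j(h) = ¾ (j(h) = 3*(3 - 4)²/4 = (¾)*(-1)² = (¾)*1 = ¾)
1/j(-43) = 1/(¾) = 4/3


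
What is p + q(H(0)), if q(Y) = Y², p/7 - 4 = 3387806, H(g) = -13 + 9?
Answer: 23714686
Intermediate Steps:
H(g) = -4
p = 23714670 (p = 28 + 7*3387806 = 28 + 23714642 = 23714670)
p + q(H(0)) = 23714670 + (-4)² = 23714670 + 16 = 23714686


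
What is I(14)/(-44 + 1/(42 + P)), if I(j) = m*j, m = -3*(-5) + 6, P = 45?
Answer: -25578/3827 ≈ -6.6836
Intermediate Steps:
m = 21 (m = 15 + 6 = 21)
I(j) = 21*j
I(14)/(-44 + 1/(42 + P)) = (21*14)/(-44 + 1/(42 + 45)) = 294/(-44 + 1/87) = 294/(-3827/87) = -87/3827*294 = -25578/3827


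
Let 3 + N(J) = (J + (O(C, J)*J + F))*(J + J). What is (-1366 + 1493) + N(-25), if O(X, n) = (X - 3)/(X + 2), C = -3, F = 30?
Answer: 7374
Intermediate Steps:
O(X, n) = (-3 + X)/(2 + X)
N(J) = -3 + 2*J*(30 + 7*J) (N(J) = -3 + (J + (((-3 - 3)/(2 - 3))*J + 30))*(J + J) = -3 + (J + ((-6/(-1))*J + 30))*(2*J) = -3 + (J + ((-1*(-6))*J + 30))*(2*J) = -3 + (J + (6*J + 30))*(2*J) = -3 + (J + (30 + 6*J))*(2*J) = -3 + (30 + 7*J)*(2*J) = -3 + 2*J*(30 + 7*J))
(-1366 + 1493) + N(-25) = (-1366 + 1493) + (-3 + 14*(-25)² + 60*(-25)) = 127 + (-3 + 14*625 - 1500) = 127 + (-3 + 8750 - 1500) = 127 + 7247 = 7374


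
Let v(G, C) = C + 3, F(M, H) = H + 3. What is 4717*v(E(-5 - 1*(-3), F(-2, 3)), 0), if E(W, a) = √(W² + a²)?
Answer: 14151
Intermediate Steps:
F(M, H) = 3 + H
v(G, C) = 3 + C
4717*v(E(-5 - 1*(-3), F(-2, 3)), 0) = 4717*(3 + 0) = 4717*3 = 14151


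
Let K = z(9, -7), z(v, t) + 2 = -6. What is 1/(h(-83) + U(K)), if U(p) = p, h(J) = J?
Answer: -1/91 ≈ -0.010989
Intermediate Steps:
z(v, t) = -8 (z(v, t) = -2 - 6 = -8)
K = -8
1/(h(-83) + U(K)) = 1/(-83 - 8) = 1/(-91) = -1/91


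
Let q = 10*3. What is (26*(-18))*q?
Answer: -14040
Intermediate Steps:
q = 30
(26*(-18))*q = (26*(-18))*30 = -468*30 = -14040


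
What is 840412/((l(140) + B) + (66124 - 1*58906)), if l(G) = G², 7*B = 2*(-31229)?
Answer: 1470721/31317 ≈ 46.962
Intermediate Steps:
B = -62458/7 (B = (2*(-31229))/7 = (⅐)*(-62458) = -62458/7 ≈ -8922.6)
840412/((l(140) + B) + (66124 - 1*58906)) = 840412/((140² - 62458/7) + (66124 - 1*58906)) = 840412/((19600 - 62458/7) + (66124 - 58906)) = 840412/(74742/7 + 7218) = 840412/(125268/7) = 840412*(7/125268) = 1470721/31317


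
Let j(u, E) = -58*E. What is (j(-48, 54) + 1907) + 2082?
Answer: 857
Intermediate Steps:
(j(-48, 54) + 1907) + 2082 = (-58*54 + 1907) + 2082 = (-3132 + 1907) + 2082 = -1225 + 2082 = 857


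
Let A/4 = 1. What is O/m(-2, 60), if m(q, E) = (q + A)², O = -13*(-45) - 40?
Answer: 545/4 ≈ 136.25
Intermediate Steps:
A = 4 (A = 4*1 = 4)
O = 545 (O = 585 - 40 = 545)
m(q, E) = (4 + q)² (m(q, E) = (q + 4)² = (4 + q)²)
O/m(-2, 60) = 545/((4 - 2)²) = 545/(2²) = 545/4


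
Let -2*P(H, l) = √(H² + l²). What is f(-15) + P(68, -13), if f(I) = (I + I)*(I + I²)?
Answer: -6300 - √4793/2 ≈ -6334.6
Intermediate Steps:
P(H, l) = -√(H² + l²)/2
f(I) = 2*I*(I + I²) (f(I) = (2*I)*(I + I²) = 2*I*(I + I²))
f(-15) + P(68, -13) = 2*(-15)²*(1 - 15) - √(68² + (-13)²)/2 = 2*225*(-14) - √(4624 + 169)/2 = -6300 - √4793/2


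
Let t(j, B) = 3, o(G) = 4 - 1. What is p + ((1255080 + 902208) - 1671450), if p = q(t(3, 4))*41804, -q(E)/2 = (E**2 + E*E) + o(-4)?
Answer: -1269930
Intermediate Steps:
o(G) = 3
q(E) = -6 - 4*E**2 (q(E) = -2*((E**2 + E*E) + 3) = -2*((E**2 + E**2) + 3) = -2*(2*E**2 + 3) = -2*(3 + 2*E**2) = -6 - 4*E**2)
p = -1755768 (p = (-6 - 4*3**2)*41804 = (-6 - 4*9)*41804 = (-6 - 36)*41804 = -42*41804 = -1755768)
p + ((1255080 + 902208) - 1671450) = -1755768 + ((1255080 + 902208) - 1671450) = -1755768 + (2157288 - 1671450) = -1755768 + 485838 = -1269930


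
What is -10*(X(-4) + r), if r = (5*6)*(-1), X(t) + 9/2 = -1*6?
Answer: 405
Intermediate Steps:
X(t) = -21/2 (X(t) = -9/2 - 1*6 = -9/2 - 6 = -21/2)
r = -30 (r = 30*(-1) = -30)
-10*(X(-4) + r) = -10*(-21/2 - 30) = -10*(-81/2) = 405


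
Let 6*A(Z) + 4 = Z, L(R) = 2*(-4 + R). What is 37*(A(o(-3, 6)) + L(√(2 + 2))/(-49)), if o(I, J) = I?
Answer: -11803/294 ≈ -40.146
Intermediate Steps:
L(R) = -8 + 2*R
A(Z) = -⅔ + Z/6
37*(A(o(-3, 6)) + L(√(2 + 2))/(-49)) = 37*((-⅔ + (⅙)*(-3)) + (-8 + 2*√(2 + 2))/(-49)) = 37*((-⅔ - ½) + (-8 + 2*√4)*(-1/49)) = 37*(-7/6 + (-8 + 2*2)*(-1/49)) = 37*(-7/6 + (-8 + 4)*(-1/49)) = 37*(-7/6 - 4*(-1/49)) = 37*(-7/6 + 4/49) = 37*(-319/294) = -11803/294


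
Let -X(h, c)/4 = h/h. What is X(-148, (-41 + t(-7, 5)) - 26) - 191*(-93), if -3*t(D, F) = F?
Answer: 17759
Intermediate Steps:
t(D, F) = -F/3
X(h, c) = -4 (X(h, c) = -4*h/h = -4*1 = -4)
X(-148, (-41 + t(-7, 5)) - 26) - 191*(-93) = -4 - 191*(-93) = -4 + 17763 = 17759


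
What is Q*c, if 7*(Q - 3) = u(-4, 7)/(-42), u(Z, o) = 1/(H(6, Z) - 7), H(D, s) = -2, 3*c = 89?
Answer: 706571/7938 ≈ 89.011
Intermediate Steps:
c = 89/3 (c = (1/3)*89 = 89/3 ≈ 29.667)
u(Z, o) = -1/9 (u(Z, o) = 1/(-2 - 7) = 1/(-9) = -1/9)
Q = 7939/2646 (Q = 3 + (-1/9/(-42))/7 = 3 + (-1/9*(-1/42))/7 = 3 + (1/7)*(1/378) = 3 + 1/2646 = 7939/2646 ≈ 3.0004)
Q*c = (7939/2646)*(89/3) = 706571/7938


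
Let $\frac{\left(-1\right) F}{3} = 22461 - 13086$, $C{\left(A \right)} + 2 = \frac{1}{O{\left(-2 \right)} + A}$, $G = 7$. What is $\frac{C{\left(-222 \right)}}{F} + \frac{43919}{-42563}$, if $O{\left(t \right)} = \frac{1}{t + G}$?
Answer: $- \frac{152196271314}{147507396875} \approx -1.0318$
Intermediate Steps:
$O{\left(t \right)} = \frac{1}{7 + t}$ ($O{\left(t \right)} = \frac{1}{t + 7} = \frac{1}{7 + t}$)
$C{\left(A \right)} = -2 + \frac{1}{\frac{1}{5} + A}$ ($C{\left(A \right)} = -2 + \frac{1}{\frac{1}{7 - 2} + A} = -2 + \frac{1}{\frac{1}{5} + A}$)
$F = -28125$ ($F = - 3 \left(22461 - 13086\right) = \left(-3\right) 9375 = -28125$)
$\frac{C{\left(-222 \right)}}{F} + \frac{43919}{-42563} = \frac{\frac{1}{1 + 5 \left(-222\right)} \left(3 - -2220\right)}{-28125} + \frac{43919}{-42563} = \frac{3 + 2220}{1 - 1110} \left(- \frac{1}{28125}\right) + 43919 \left(- \frac{1}{42563}\right) = \frac{1}{-1109} \cdot 2223 \left(- \frac{1}{28125}\right) - \frac{43919}{42563} = \left(- \frac{1}{1109}\right) 2223 \left(- \frac{1}{28125}\right) - \frac{43919}{42563} = \left(- \frac{2223}{1109}\right) \left(- \frac{1}{28125}\right) - \frac{43919}{42563} = \frac{247}{3465625} - \frac{43919}{42563} = - \frac{152196271314}{147507396875}$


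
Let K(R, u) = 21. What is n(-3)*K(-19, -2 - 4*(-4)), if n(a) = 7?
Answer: 147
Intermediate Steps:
n(-3)*K(-19, -2 - 4*(-4)) = 7*21 = 147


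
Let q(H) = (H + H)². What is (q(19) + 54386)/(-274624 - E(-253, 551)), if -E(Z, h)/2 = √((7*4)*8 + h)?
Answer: -1277688160/6284861523 - 46525*√31/6284861523 ≈ -0.20334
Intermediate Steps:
E(Z, h) = -2*√(224 + h) (E(Z, h) = -2*√((7*4)*8 + h) = -2*√(28*8 + h) = -2*√(224 + h))
q(H) = 4*H² (q(H) = (2*H)² = 4*H²)
(q(19) + 54386)/(-274624 - E(-253, 551)) = (4*19² + 54386)/(-274624 - (-2)*√(224 + 551)) = (4*361 + 54386)/(-274624 - (-2)*√775) = (1444 + 54386)/(-274624 - (-2)*5*√31) = 55830/(-274624 - (-10)*√31) = 55830/(-274624 + 10*√31)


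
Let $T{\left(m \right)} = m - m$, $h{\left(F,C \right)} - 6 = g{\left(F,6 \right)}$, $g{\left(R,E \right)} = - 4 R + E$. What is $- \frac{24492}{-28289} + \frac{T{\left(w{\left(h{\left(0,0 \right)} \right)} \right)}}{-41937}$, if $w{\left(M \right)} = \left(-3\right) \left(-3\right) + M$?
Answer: $\frac{24492}{28289} \approx 0.86578$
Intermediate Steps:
$g{\left(R,E \right)} = E - 4 R$
$h{\left(F,C \right)} = 12 - 4 F$ ($h{\left(F,C \right)} = 6 - \left(-6 + 4 F\right) = 12 - 4 F$)
$w{\left(M \right)} = 9 + M$
$T{\left(m \right)} = 0$
$- \frac{24492}{-28289} + \frac{T{\left(w{\left(h{\left(0,0 \right)} \right)} \right)}}{-41937} = - \frac{24492}{-28289} + \frac{0}{-41937} = \left(-24492\right) \left(- \frac{1}{28289}\right) + 0 \left(- \frac{1}{41937}\right) = \frac{24492}{28289} + 0 = \frac{24492}{28289}$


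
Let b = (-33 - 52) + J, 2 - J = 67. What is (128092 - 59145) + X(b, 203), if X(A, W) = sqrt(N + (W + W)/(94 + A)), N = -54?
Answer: 68947 + 7*I*sqrt(5)/2 ≈ 68947.0 + 7.8262*I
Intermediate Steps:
J = -65 (J = 2 - 1*67 = 2 - 67 = -65)
b = -150 (b = (-33 - 52) - 65 = -85 - 65 = -150)
X(A, W) = sqrt(-54 + 2*W/(94 + A)) (X(A, W) = sqrt(-54 + (W + W)/(94 + A)) = sqrt(-54 + (2*W)/(94 + A)) = sqrt(-54 + 2*W/(94 + A)))
(128092 - 59145) + X(b, 203) = (128092 - 59145) + sqrt(2)*sqrt((-2538 + 203 - 27*(-150))/(94 - 150)) = 68947 + sqrt(2)*sqrt((-2538 + 203 + 4050)/(-56)) = 68947 + sqrt(2)*sqrt(-1/56*1715) = 68947 + sqrt(2)*sqrt(-245/8) = 68947 + sqrt(2)*(7*I*sqrt(10)/4) = 68947 + 7*I*sqrt(5)/2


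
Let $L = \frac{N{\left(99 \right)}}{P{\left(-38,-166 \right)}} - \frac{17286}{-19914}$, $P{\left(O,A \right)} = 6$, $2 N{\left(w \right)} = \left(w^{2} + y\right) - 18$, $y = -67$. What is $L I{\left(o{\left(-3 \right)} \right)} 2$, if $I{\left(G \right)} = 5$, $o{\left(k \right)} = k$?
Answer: $\frac{80704940}{9957} \approx 8105.3$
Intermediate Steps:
$N{\left(w \right)} = - \frac{85}{2} + \frac{w^{2}}{2}$ ($N{\left(w \right)} = \frac{\left(w^{2} - 67\right) - 18}{2} = \frac{\left(-67 + w^{2}\right) - 18}{2} = \frac{-85 + w^{2}}{2} = - \frac{85}{2} + \frac{w^{2}}{2}$)
$L = \frac{8070494}{9957}$ ($L = \frac{- \frac{85}{2} + \frac{99^{2}}{2}}{6} - \frac{17286}{-19914} = \left(- \frac{85}{2} + \frac{1}{2} \cdot 9801\right) \frac{1}{6} - - \frac{2881}{3319} = \left(- \frac{85}{2} + \frac{9801}{2}\right) \frac{1}{6} + \frac{2881}{3319} = 4858 \cdot \frac{1}{6} + \frac{2881}{3319} = \frac{2429}{3} + \frac{2881}{3319} = \frac{8070494}{9957} \approx 810.54$)
$L I{\left(o{\left(-3 \right)} \right)} 2 = \frac{8070494 \cdot 5 \cdot 2}{9957} = \frac{8070494}{9957} \cdot 10 = \frac{80704940}{9957}$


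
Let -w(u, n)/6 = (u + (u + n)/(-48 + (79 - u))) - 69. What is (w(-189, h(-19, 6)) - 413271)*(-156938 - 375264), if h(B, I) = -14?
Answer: 1095584287911/5 ≈ 2.1912e+11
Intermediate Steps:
w(u, n) = 414 - 6*u - 6*(n + u)/(31 - u) (w(u, n) = -6*((u + (u + n)/(-48 + (79 - u))) - 69) = -6*((u + (n + u)/(31 - u)) - 69) = -6*(-69 + u + (n + u)/(31 - u)) = 414 - 6*u - 6*(n + u)/(31 - u))
(w(-189, h(-19, 6)) - 413271)*(-156938 - 375264) = (6*(-2139 - 14 - 1*(-189)² + 101*(-189))/(-31 - 189) - 413271)*(-156938 - 375264) = (6*(-2139 - 14 - 1*35721 - 19089)/(-220) - 413271)*(-532202) = (6*(-1/220)*(-2139 - 14 - 35721 - 19089) - 413271)*(-532202) = (6*(-1/220)*(-56963) - 413271)*(-532202) = (170889/110 - 413271)*(-532202) = -45288921/110*(-532202) = 1095584287911/5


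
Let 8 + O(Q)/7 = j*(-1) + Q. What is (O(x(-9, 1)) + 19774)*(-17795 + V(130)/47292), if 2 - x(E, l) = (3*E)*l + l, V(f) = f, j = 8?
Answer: -4177929634145/11823 ≈ -3.5337e+8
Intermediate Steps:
x(E, l) = 2 - l - 3*E*l (x(E, l) = 2 - ((3*E)*l + l) = 2 - (3*E*l + l) = 2 - (l + 3*E*l) = 2 + (-l - 3*E*l) = 2 - l - 3*E*l)
O(Q) = -112 + 7*Q (O(Q) = -56 + 7*(8*(-1) + Q) = -56 + 7*(-8 + Q) = -56 + (-56 + 7*Q) = -112 + 7*Q)
(O(x(-9, 1)) + 19774)*(-17795 + V(130)/47292) = ((-112 + 7*(2 - 1*1 - 3*(-9)*1)) + 19774)*(-17795 + 130/47292) = ((-112 + 7*(2 - 1 + 27)) + 19774)*(-17795 + 130*(1/47292)) = ((-112 + 7*28) + 19774)*(-17795 + 65/23646) = ((-112 + 196) + 19774)*(-420780505/23646) = (84 + 19774)*(-420780505/23646) = 19858*(-420780505/23646) = -4177929634145/11823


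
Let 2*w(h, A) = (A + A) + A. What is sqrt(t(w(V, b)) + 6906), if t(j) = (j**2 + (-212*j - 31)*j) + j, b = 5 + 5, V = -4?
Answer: 11*I*sqrt(339) ≈ 202.53*I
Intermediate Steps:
b = 10
w(h, A) = 3*A/2 (w(h, A) = ((A + A) + A)/2 = (2*A + A)/2 = (3*A)/2 = 3*A/2)
t(j) = j + j**2 + j*(-31 - 212*j) (t(j) = (j**2 + (-31 - 212*j)*j) + j = (j**2 + j*(-31 - 212*j)) + j = j + j**2 + j*(-31 - 212*j))
sqrt(t(w(V, b)) + 6906) = sqrt(-(3/2)*10*(30 + 211*((3/2)*10)) + 6906) = sqrt(-1*15*(30 + 211*15) + 6906) = sqrt(-1*15*(30 + 3165) + 6906) = sqrt(-1*15*3195 + 6906) = sqrt(-47925 + 6906) = sqrt(-41019) = 11*I*sqrt(339)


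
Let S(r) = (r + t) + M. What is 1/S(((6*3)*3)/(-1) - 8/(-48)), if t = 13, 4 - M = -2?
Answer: -6/209 ≈ -0.028708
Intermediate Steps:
M = 6 (M = 4 - 1*(-2) = 4 + 2 = 6)
S(r) = 19 + r (S(r) = (r + 13) + 6 = (13 + r) + 6 = 19 + r)
1/S(((6*3)*3)/(-1) - 8/(-48)) = 1/(19 + (((6*3)*3)/(-1) - 8/(-48))) = 1/(19 + ((18*3)*(-1) - 8*(-1/48))) = 1/(19 + (54*(-1) + ⅙)) = 1/(19 + (-54 + ⅙)) = 1/(19 - 323/6) = 1/(-209/6) = -6/209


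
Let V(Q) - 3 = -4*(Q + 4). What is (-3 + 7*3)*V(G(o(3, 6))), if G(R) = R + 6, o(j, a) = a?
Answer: -1098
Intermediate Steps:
G(R) = 6 + R
V(Q) = -13 - 4*Q (V(Q) = 3 - 4*(Q + 4) = 3 - 4*(4 + Q) = 3 + (-16 - 4*Q) = -13 - 4*Q)
(-3 + 7*3)*V(G(o(3, 6))) = (-3 + 7*3)*(-13 - 4*(6 + 6)) = (-3 + 21)*(-13 - 4*12) = 18*(-13 - 48) = 18*(-61) = -1098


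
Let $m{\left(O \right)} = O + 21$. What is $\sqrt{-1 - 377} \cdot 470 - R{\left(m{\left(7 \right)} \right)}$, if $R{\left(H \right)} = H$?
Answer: $-28 + 1410 i \sqrt{42} \approx -28.0 + 9137.8 i$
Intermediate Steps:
$m{\left(O \right)} = 21 + O$
$\sqrt{-1 - 377} \cdot 470 - R{\left(m{\left(7 \right)} \right)} = \sqrt{-1 - 377} \cdot 470 - \left(21 + 7\right) = \sqrt{-378} \cdot 470 - 28 = 3 i \sqrt{42} \cdot 470 - 28 = 1410 i \sqrt{42} - 28 = -28 + 1410 i \sqrt{42}$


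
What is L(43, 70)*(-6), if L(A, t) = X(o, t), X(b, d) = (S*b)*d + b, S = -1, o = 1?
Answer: 414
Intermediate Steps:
X(b, d) = b - b*d (X(b, d) = (-b)*d + b = -b*d + b = b - b*d)
L(A, t) = 1 - t (L(A, t) = 1*(1 - t) = 1 - t)
L(43, 70)*(-6) = (1 - 1*70)*(-6) = (1 - 70)*(-6) = -69*(-6) = 414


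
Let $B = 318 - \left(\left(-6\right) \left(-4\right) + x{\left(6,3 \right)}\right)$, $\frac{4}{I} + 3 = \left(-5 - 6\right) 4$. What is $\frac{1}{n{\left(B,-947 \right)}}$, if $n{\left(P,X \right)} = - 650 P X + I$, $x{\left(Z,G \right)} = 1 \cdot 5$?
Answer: $\frac{47}{8361015646} \approx 5.6213 \cdot 10^{-9}$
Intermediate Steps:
$x{\left(Z,G \right)} = 5$
$I = - \frac{4}{47}$ ($I = \frac{4}{-3 + \left(-5 - 6\right) 4} = \frac{4}{-3 - 44} = \frac{4}{-47} = 4 \left(- \frac{1}{47}\right) = - \frac{4}{47} \approx -0.085106$)
$B = 289$ ($B = 318 - \left(\left(-6\right) \left(-4\right) + 5\right) = 318 - \left(24 + 5\right) = 318 - 29 = 289$)
$n{\left(P,X \right)} = - \frac{4}{47} - 650 P X$ ($n{\left(P,X \right)} = - 650 P X - \frac{4}{47} = - \frac{4}{47} - 650 P X$)
$\frac{1}{n{\left(B,-947 \right)}} = \frac{1}{- \frac{4}{47} - 187850 \left(-947\right)} = \frac{1}{- \frac{4}{47} + 177893950} = \frac{1}{\frac{8361015646}{47}} = \frac{47}{8361015646}$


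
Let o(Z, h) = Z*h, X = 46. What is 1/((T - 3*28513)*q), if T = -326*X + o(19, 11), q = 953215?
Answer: -1/95632248090 ≈ -1.0457e-11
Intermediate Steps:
T = -14787 (T = -326*46 + 19*11 = -14996 + 209 = -14787)
1/((T - 3*28513)*q) = 1/(-14787 - 3*28513*953215) = (1/953215)/(-14787 - 85539) = (1/953215)/(-100326) = -1/100326*1/953215 = -1/95632248090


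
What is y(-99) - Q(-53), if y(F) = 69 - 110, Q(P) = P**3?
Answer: 148836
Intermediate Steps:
y(F) = -41
y(-99) - Q(-53) = -41 - 1*(-53)**3 = -41 - 1*(-148877) = -41 + 148877 = 148836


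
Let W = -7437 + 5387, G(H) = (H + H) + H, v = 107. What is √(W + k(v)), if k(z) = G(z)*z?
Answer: √32297 ≈ 179.71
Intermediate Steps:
G(H) = 3*H (G(H) = 2*H + H = 3*H)
W = -2050
k(z) = 3*z² (k(z) = (3*z)*z = 3*z²)
√(W + k(v)) = √(-2050 + 3*107²) = √(-2050 + 3*11449) = √(-2050 + 34347) = √32297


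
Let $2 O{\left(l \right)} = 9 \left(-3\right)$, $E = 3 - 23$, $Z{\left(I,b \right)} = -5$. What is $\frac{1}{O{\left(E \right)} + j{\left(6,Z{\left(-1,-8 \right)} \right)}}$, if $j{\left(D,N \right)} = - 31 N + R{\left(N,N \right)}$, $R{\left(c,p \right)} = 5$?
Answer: $\frac{2}{293} \approx 0.0068259$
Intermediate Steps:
$E = -20$ ($E = 3 - 23 = -20$)
$j{\left(D,N \right)} = 5 - 31 N$ ($j{\left(D,N \right)} = - 31 N + 5 = 5 - 31 N$)
$O{\left(l \right)} = - \frac{27}{2}$ ($O{\left(l \right)} = \frac{9 \left(-3\right)}{2} = \frac{1}{2} \left(-27\right) = - \frac{27}{2}$)
$\frac{1}{O{\left(E \right)} + j{\left(6,Z{\left(-1,-8 \right)} \right)}} = \frac{1}{- \frac{27}{2} + \left(5 - -155\right)} = \frac{1}{- \frac{27}{2} + \left(5 + 155\right)} = \frac{1}{- \frac{27}{2} + 160} = \frac{1}{\frac{293}{2}} = \frac{2}{293}$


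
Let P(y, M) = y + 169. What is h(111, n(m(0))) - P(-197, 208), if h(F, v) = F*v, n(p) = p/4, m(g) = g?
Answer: 28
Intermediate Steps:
P(y, M) = 169 + y
n(p) = p/4 (n(p) = p*(¼) = p/4)
h(111, n(m(0))) - P(-197, 208) = 111*((¼)*0) - (169 - 197) = 111*0 - 1*(-28) = 0 + 28 = 28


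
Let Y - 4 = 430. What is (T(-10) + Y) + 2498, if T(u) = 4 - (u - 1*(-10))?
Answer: 2936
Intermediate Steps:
Y = 434 (Y = 4 + 430 = 434)
T(u) = -6 - u (T(u) = 4 - (u + 10) = 4 - (10 + u) = 4 + (-10 - u) = -6 - u)
(T(-10) + Y) + 2498 = ((-6 - 1*(-10)) + 434) + 2498 = ((-6 + 10) + 434) + 2498 = (4 + 434) + 2498 = 438 + 2498 = 2936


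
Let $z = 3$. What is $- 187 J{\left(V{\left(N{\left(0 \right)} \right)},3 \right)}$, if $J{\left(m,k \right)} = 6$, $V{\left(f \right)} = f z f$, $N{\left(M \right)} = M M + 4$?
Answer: $-1122$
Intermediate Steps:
$N{\left(M \right)} = 4 + M^{2}$ ($N{\left(M \right)} = M^{2} + 4 = 4 + M^{2}$)
$V{\left(f \right)} = 3 f^{2}$ ($V{\left(f \right)} = f 3 f = 3 f f = 3 f^{2}$)
$- 187 J{\left(V{\left(N{\left(0 \right)} \right)},3 \right)} = \left(-187\right) 6 = -1122$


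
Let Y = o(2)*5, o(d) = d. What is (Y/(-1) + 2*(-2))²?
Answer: 196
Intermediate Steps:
Y = 10 (Y = 2*5 = 10)
(Y/(-1) + 2*(-2))² = (10/(-1) + 2*(-2))² = (10*(-1) - 4)² = (-10 - 4)² = (-14)² = 196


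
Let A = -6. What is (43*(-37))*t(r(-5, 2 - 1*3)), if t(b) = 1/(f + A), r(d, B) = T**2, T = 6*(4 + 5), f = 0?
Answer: 1591/6 ≈ 265.17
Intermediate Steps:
T = 54 (T = 6*9 = 54)
r(d, B) = 2916 (r(d, B) = 54**2 = 2916)
t(b) = -1/6 (t(b) = 1/(0 - 6) = 1/(-6) = -1/6)
(43*(-37))*t(r(-5, 2 - 1*3)) = (43*(-37))*(-1/6) = -1591*(-1/6) = 1591/6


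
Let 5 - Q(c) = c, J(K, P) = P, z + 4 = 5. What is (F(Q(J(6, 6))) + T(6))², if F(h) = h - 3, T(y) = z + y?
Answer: 9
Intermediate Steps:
z = 1 (z = -4 + 5 = 1)
Q(c) = 5 - c
T(y) = 1 + y
F(h) = -3 + h
(F(Q(J(6, 6))) + T(6))² = ((-3 + (5 - 1*6)) + (1 + 6))² = ((-3 + (5 - 6)) + 7)² = ((-3 - 1) + 7)² = (-4 + 7)² = 3² = 9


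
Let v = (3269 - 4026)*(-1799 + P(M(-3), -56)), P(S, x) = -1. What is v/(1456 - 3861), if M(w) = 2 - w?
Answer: -272520/481 ≈ -566.57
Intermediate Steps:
v = 1362600 (v = (3269 - 4026)*(-1799 - 1) = -757*(-1800) = 1362600)
v/(1456 - 3861) = 1362600/(1456 - 3861) = 1362600/(-2405) = 1362600*(-1/2405) = -272520/481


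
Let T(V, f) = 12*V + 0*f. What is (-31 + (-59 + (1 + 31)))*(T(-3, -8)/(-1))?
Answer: -2088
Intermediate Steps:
T(V, f) = 12*V (T(V, f) = 12*V + 0 = 12*V)
(-31 + (-59 + (1 + 31)))*(T(-3, -8)/(-1)) = (-31 + (-59 + (1 + 31)))*((12*(-3))/(-1)) = (-31 + (-59 + 32))*(-36*(-1)) = (-31 - 27)*36 = -58*36 = -2088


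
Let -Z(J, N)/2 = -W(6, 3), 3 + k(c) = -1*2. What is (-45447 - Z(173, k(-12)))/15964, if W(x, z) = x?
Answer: -45459/15964 ≈ -2.8476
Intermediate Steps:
k(c) = -5 (k(c) = -3 - 1*2 = -3 - 2 = -5)
Z(J, N) = 12 (Z(J, N) = -(-2)*6 = -2*(-6) = 12)
(-45447 - Z(173, k(-12)))/15964 = (-45447 - 1*12)/15964 = (-45447 - 12)*(1/15964) = -45459*1/15964 = -45459/15964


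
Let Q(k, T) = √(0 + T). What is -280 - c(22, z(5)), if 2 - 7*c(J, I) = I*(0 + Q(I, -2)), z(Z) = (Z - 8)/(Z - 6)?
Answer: -1962/7 + 3*I*√2/7 ≈ -280.29 + 0.60609*I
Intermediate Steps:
z(Z) = (-8 + Z)/(-6 + Z)
Q(k, T) = √T
c(J, I) = 2/7 - I*I*√2/7 (c(J, I) = 2/7 - I*(0 + √(-2))/7 = 2/7 - I*(0 + I*√2)/7 = 2/7 - I*I*√2/7)
-280 - c(22, z(5)) = -280 - (2/7 - I*(-8 + 5)/(-6 + 5)*√2/7) = -280 - (2/7 - I*-3/(-1)*√2/7) = -280 - (2/7 - I*(-1*(-3))*√2/7) = -280 - (2/7 - ⅐*I*3*√2) = -280 - (2/7 - 3*I*√2/7) = -280 + (-2/7 + 3*I*√2/7) = -1962/7 + 3*I*√2/7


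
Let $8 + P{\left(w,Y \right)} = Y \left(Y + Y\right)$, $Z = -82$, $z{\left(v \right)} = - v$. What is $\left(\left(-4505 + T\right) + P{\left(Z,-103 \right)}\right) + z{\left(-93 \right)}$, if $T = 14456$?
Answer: $31254$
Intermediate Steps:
$P{\left(w,Y \right)} = -8 + 2 Y^{2}$ ($P{\left(w,Y \right)} = -8 + Y \left(Y + Y\right) = -8 + Y 2 Y = -8 + 2 Y^{2}$)
$\left(\left(-4505 + T\right) + P{\left(Z,-103 \right)}\right) + z{\left(-93 \right)} = \left(\left(-4505 + 14456\right) - \left(8 - 2 \left(-103\right)^{2}\right)\right) - -93 = \left(9951 + \left(-8 + 2 \cdot 10609\right)\right) + 93 = \left(9951 + \left(-8 + 21218\right)\right) + 93 = \left(9951 + 21210\right) + 93 = 31161 + 93 = 31254$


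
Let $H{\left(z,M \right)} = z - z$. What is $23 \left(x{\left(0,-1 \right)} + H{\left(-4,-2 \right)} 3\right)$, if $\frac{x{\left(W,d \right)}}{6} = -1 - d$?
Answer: $0$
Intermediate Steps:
$x{\left(W,d \right)} = -6 - 6 d$ ($x{\left(W,d \right)} = 6 \left(-1 - d\right) = -6 - 6 d$)
$H{\left(z,M \right)} = 0$
$23 \left(x{\left(0,-1 \right)} + H{\left(-4,-2 \right)} 3\right) = 23 \left(\left(-6 - -6\right) + 0 \cdot 3\right) = 23 \left(\left(-6 + 6\right) + 0\right) = 23 \left(0 + 0\right) = 23 \cdot 0 = 0$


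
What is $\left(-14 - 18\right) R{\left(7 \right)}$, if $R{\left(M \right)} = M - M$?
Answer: $0$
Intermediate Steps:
$R{\left(M \right)} = 0$
$\left(-14 - 18\right) R{\left(7 \right)} = \left(-14 - 18\right) 0 = \left(-32\right) 0 = 0$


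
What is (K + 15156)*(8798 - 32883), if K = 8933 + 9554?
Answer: -810291655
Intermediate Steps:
K = 18487
(K + 15156)*(8798 - 32883) = (18487 + 15156)*(8798 - 32883) = 33643*(-24085) = -810291655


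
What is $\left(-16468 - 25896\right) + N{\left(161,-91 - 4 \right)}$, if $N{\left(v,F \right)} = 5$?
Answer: $-42359$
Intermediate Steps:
$\left(-16468 - 25896\right) + N{\left(161,-91 - 4 \right)} = \left(-16468 - 25896\right) + 5 = -42364 + 5 = -42359$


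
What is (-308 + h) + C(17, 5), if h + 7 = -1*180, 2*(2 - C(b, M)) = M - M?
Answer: -493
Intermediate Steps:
C(b, M) = 2 (C(b, M) = 2 - (M - M)/2 = 2 - ½*0 = 2 + 0 = 2)
h = -187 (h = -7 - 1*180 = -7 - 180 = -187)
(-308 + h) + C(17, 5) = (-308 - 187) + 2 = -495 + 2 = -493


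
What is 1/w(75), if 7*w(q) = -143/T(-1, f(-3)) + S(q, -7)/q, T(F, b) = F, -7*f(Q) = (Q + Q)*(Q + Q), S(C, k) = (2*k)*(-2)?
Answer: 525/10753 ≈ 0.048824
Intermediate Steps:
S(C, k) = -4*k
f(Q) = -4*Q²/7 (f(Q) = -(Q + Q)*(Q + Q)/7 = -2*Q*2*Q/7 = -4*Q²/7)
w(q) = 143/7 + 4/q (w(q) = (-143/(-1) + (-4*(-7))/q)/7 = (-143*(-1) + 28/q)/7 = (143 + 28/q)/7 = 143/7 + 4/q)
1/w(75) = 1/(143/7 + 4/75) = 1/(10753/525) = 525/10753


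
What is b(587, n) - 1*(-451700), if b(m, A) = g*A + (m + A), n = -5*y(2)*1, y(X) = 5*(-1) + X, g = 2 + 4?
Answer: 452392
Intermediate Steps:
g = 6
y(X) = -5 + X
n = 15 (n = -5*(-5 + 2)*1 = -5*(-3)*1 = 15*1 = 15)
b(m, A) = m + 7*A (b(m, A) = 6*A + (m + A) = 6*A + (A + m) = m + 7*A)
b(587, n) - 1*(-451700) = (587 + 7*15) - 1*(-451700) = (587 + 105) + 451700 = 692 + 451700 = 452392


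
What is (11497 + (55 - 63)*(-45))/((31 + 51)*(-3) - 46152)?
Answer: -11857/46398 ≈ -0.25555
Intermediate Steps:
(11497 + (55 - 63)*(-45))/((31 + 51)*(-3) - 46152) = (11497 - 8*(-45))/(82*(-3) - 46152) = (11497 + 360)/(-246 - 46152) = 11857/(-46398) = 11857*(-1/46398) = -11857/46398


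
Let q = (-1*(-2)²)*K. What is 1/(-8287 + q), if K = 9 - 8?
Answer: -1/8291 ≈ -0.00012061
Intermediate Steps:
K = 1
q = -4 (q = -1*(-2)²*1 = -1*4*1 = -4*1 = -4)
1/(-8287 + q) = 1/(-8287 - 4) = 1/(-8291) = -1/8291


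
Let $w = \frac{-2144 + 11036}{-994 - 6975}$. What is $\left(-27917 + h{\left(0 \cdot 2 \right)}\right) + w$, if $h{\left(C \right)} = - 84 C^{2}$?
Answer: $- \frac{17113805}{613} \approx -27918.0$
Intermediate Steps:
$w = - \frac{684}{613}$ ($w = \frac{8892}{-7969} = 8892 \left(- \frac{1}{7969}\right) = - \frac{684}{613} \approx -1.1158$)
$\left(-27917 + h{\left(0 \cdot 2 \right)}\right) + w = \left(-27917 - 84 \left(0 \cdot 2\right)^{2}\right) - \frac{684}{613} = \left(-27917 - 84 \cdot 0^{2}\right) - \frac{684}{613} = \left(-27917 - 0\right) - \frac{684}{613} = \left(-27917 + 0\right) - \frac{684}{613} = -27917 - \frac{684}{613} = - \frac{17113805}{613}$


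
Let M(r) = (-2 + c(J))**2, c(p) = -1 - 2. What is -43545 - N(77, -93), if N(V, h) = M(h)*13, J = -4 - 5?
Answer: -43870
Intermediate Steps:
J = -9
c(p) = -3
M(r) = 25 (M(r) = (-2 - 3)**2 = (-5)**2 = 25)
N(V, h) = 325 (N(V, h) = 25*13 = 325)
-43545 - N(77, -93) = -43545 - 1*325 = -43545 - 325 = -43870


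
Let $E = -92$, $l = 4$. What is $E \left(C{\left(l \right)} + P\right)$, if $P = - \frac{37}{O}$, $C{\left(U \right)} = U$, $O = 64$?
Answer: $- \frac{5037}{16} \approx -314.81$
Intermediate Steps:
$P = - \frac{37}{64} \approx -0.57813$
$E \left(C{\left(l \right)} + P\right) = - 92 \left(4 - \frac{37}{64}\right) = \left(-92\right) \frac{219}{64} = - \frac{5037}{16}$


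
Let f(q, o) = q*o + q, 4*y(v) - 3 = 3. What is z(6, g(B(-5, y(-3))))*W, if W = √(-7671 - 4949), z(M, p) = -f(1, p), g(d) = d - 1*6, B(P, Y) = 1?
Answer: 8*I*√3155 ≈ 449.35*I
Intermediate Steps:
y(v) = 3/2 (y(v) = ¾ + (¼)*3 = ¾ + ¾ = 3/2)
f(q, o) = q + o*q (f(q, o) = o*q + q = q + o*q)
g(d) = -6 + d (g(d) = d - 6 = -6 + d)
z(M, p) = -1 - p (z(M, p) = -(1 + p) = -1 - p)
W = 2*I*√3155 (W = √(-12620) = 2*I*√3155 ≈ 112.34*I)
z(6, g(B(-5, y(-3))))*W = (-1 - (-6 + 1))*(2*I*√3155) = (-1 - 1*(-5))*(2*I*√3155) = (-1 + 5)*(2*I*√3155) = 4*(2*I*√3155) = 8*I*√3155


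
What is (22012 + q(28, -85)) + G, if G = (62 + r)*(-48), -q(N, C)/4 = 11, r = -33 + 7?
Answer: 20240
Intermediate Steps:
r = -26
q(N, C) = -44 (q(N, C) = -4*11 = -44)
G = -1728 (G = (62 - 26)*(-48) = 36*(-48) = -1728)
(22012 + q(28, -85)) + G = (22012 - 44) - 1728 = 21968 - 1728 = 20240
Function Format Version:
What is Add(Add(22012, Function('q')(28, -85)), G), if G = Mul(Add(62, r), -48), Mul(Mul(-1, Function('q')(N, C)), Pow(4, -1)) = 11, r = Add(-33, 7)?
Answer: 20240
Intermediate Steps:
r = -26
Function('q')(N, C) = -44 (Function('q')(N, C) = Mul(-4, 11) = -44)
G = -1728 (G = Mul(Add(62, -26), -48) = Mul(36, -48) = -1728)
Add(Add(22012, Function('q')(28, -85)), G) = Add(Add(22012, -44), -1728) = Add(21968, -1728) = 20240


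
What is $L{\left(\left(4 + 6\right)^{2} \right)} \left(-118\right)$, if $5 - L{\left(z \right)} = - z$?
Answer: $-12390$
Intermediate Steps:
$L{\left(z \right)} = 5 + z$ ($L{\left(z \right)} = 5 - - z = 5 + z$)
$L{\left(\left(4 + 6\right)^{2} \right)} \left(-118\right) = \left(5 + \left(4 + 6\right)^{2}\right) \left(-118\right) = \left(5 + 10^{2}\right) \left(-118\right) = \left(5 + 100\right) \left(-118\right) = 105 \left(-118\right) = -12390$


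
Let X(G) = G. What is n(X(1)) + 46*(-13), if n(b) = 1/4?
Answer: -2391/4 ≈ -597.75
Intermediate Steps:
n(b) = ¼
n(X(1)) + 46*(-13) = ¼ + 46*(-13) = ¼ - 598 = -2391/4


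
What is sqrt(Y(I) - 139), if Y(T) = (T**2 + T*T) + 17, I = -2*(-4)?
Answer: sqrt(6) ≈ 2.4495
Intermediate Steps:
I = 8
Y(T) = 17 + 2*T**2 (Y(T) = (T**2 + T**2) + 17 = 2*T**2 + 17 = 17 + 2*T**2)
sqrt(Y(I) - 139) = sqrt((17 + 2*8**2) - 139) = sqrt((17 + 2*64) - 139) = sqrt((17 + 128) - 139) = sqrt(145 - 139) = sqrt(6)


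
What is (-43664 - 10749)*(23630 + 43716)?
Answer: -3664497898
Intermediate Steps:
(-43664 - 10749)*(23630 + 43716) = -54413*67346 = -3664497898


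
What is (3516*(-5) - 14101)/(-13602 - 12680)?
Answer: 31681/26282 ≈ 1.2054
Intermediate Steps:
(3516*(-5) - 14101)/(-13602 - 12680) = (-17580 - 14101)/(-26282) = -31681*(-1/26282) = 31681/26282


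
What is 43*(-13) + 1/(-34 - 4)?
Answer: -21243/38 ≈ -559.03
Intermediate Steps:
43*(-13) + 1/(-34 - 4) = -559 + 1/(-38) = -559 - 1/38 = -21243/38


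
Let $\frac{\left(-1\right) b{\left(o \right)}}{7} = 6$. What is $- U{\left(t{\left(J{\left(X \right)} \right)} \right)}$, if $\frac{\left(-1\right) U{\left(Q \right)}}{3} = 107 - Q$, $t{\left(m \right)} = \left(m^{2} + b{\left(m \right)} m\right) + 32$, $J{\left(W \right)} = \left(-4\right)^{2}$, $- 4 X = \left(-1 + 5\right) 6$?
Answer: $1473$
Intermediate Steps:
$X = -6$ ($X = - \frac{\left(-1 + 5\right) 6}{4} = - \frac{4 \cdot 6}{4} = \left(- \frac{1}{4}\right) 24 = -6$)
$J{\left(W \right)} = 16$
$b{\left(o \right)} = -42$ ($b{\left(o \right)} = \left(-7\right) 6 = -42$)
$t{\left(m \right)} = 32 + m^{2} - 42 m$ ($t{\left(m \right)} = \left(m^{2} - 42 m\right) + 32 = 32 + m^{2} - 42 m$)
$U{\left(Q \right)} = -321 + 3 Q$ ($U{\left(Q \right)} = - 3 \left(107 - Q\right) = -321 + 3 Q$)
$- U{\left(t{\left(J{\left(X \right)} \right)} \right)} = - (-321 + 3 \left(32 + 16^{2} - 672\right)) = - (-321 + 3 \left(32 + 256 - 672\right)) = - (-321 + 3 \left(-384\right)) = - (-321 - 1152) = \left(-1\right) \left(-1473\right) = 1473$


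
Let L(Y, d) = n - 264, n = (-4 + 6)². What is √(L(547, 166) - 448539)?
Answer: I*√448799 ≈ 669.92*I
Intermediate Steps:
n = 4 (n = 2² = 4)
L(Y, d) = -260 (L(Y, d) = 4 - 264 = -260)
√(L(547, 166) - 448539) = √(-260 - 448539) = √(-448799) = I*√448799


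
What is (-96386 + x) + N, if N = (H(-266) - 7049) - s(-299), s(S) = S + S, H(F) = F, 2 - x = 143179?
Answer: -246280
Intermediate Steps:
x = -143177 (x = 2 - 1*143179 = 2 - 143179 = -143177)
s(S) = 2*S
N = -6717 (N = (-266 - 7049) - 2*(-299) = -7315 - 1*(-598) = -7315 + 598 = -6717)
(-96386 + x) + N = (-96386 - 143177) - 6717 = -239563 - 6717 = -246280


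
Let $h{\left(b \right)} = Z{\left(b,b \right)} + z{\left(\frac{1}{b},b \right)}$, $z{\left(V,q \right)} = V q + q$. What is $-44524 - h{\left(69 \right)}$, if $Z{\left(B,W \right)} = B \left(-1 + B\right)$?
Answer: $-49286$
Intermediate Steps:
$z{\left(V,q \right)} = q + V q$
$h{\left(b \right)} = b \left(1 + \frac{1}{b}\right) + b \left(-1 + b\right)$ ($h{\left(b \right)} = b \left(-1 + b\right) + b \left(1 + \frac{1}{b}\right) = b \left(1 + \frac{1}{b}\right) + b \left(-1 + b\right)$)
$-44524 - h{\left(69 \right)} = -44524 - \left(1 + 69^{2}\right) = -44524 - \left(1 + 4761\right) = -44524 - 4762 = -49286$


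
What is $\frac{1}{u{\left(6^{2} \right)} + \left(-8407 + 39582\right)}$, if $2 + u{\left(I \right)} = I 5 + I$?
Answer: $\frac{1}{31389} \approx 3.1858 \cdot 10^{-5}$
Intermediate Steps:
$u{\left(I \right)} = -2 + 6 I$ ($u{\left(I \right)} = -2 + \left(I 5 + I\right) = -2 + \left(5 I + I\right) = -2 + 6 I$)
$\frac{1}{u{\left(6^{2} \right)} + \left(-8407 + 39582\right)} = \frac{1}{\left(-2 + 6 \cdot 6^{2}\right) + \left(-8407 + 39582\right)} = \frac{1}{\left(-2 + 6 \cdot 36\right) + 31175} = \frac{1}{\left(-2 + 216\right) + 31175} = \frac{1}{214 + 31175} = \frac{1}{31389}$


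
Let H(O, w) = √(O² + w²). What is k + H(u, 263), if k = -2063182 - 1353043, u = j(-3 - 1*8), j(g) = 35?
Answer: -3416225 + √70394 ≈ -3.4160e+6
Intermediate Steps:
u = 35
k = -3416225
k + H(u, 263) = -3416225 + √(35² + 263²) = -3416225 + √(1225 + 69169) = -3416225 + √70394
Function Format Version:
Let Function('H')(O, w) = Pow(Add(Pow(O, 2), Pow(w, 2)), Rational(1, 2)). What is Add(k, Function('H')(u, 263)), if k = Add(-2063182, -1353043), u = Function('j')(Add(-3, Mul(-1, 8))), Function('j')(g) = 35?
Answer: Add(-3416225, Pow(70394, Rational(1, 2))) ≈ -3.4160e+6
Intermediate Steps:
u = 35
k = -3416225
Add(k, Function('H')(u, 263)) = Add(-3416225, Pow(Add(Pow(35, 2), Pow(263, 2)), Rational(1, 2))) = Add(-3416225, Pow(Add(1225, 69169), Rational(1, 2))) = Add(-3416225, Pow(70394, Rational(1, 2)))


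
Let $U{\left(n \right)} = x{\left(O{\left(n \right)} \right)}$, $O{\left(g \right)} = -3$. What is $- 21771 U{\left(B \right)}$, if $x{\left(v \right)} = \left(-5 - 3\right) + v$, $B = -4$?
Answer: $239481$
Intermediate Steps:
$x{\left(v \right)} = -8 + v$
$U{\left(n \right)} = -11$ ($U{\left(n \right)} = -8 - 3 = -11$)
$- 21771 U{\left(B \right)} = \left(-21771\right) \left(-11\right) = 239481$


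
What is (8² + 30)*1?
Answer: 94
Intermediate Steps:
(8² + 30)*1 = (64 + 30)*1 = 94*1 = 94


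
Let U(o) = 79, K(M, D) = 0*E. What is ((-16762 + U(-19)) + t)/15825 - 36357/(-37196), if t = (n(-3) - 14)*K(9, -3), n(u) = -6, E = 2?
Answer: -15063781/196208900 ≈ -0.076774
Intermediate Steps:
K(M, D) = 0 (K(M, D) = 0*2 = 0)
t = 0 (t = (-6 - 14)*0 = -20*0 = 0)
((-16762 + U(-19)) + t)/15825 - 36357/(-37196) = ((-16762 + 79) + 0)/15825 - 36357/(-37196) = (-16683 + 0)*(1/15825) - 36357*(-1/37196) = -16683*1/15825 + 36357/37196 = -5561/5275 + 36357/37196 = -15063781/196208900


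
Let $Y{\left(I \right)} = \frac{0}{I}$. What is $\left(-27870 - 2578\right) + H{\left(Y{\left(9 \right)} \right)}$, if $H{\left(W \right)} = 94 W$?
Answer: $-30448$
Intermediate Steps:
$Y{\left(I \right)} = 0$
$\left(-27870 - 2578\right) + H{\left(Y{\left(9 \right)} \right)} = \left(-27870 - 2578\right) + 94 \cdot 0 = \left(-27870 + \left(-5663 + 3085\right)\right) + 0 = \left(-27870 - 2578\right) + 0 = -30448 + 0 = -30448$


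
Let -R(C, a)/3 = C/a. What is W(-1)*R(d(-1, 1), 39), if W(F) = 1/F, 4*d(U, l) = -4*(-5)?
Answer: 5/13 ≈ 0.38462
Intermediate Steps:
d(U, l) = 5 (d(U, l) = (-4*(-5))/4 = (¼)*20 = 5)
R(C, a) = -3*C/a
W(-1)*R(d(-1, 1), 39) = (-3*5/39)/(-1) = -(-3)*5/39 = -1*(-5/13) = 5/13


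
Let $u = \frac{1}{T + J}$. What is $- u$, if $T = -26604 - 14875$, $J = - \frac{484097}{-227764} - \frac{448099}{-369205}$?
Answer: $\frac{84091607620}{3487755000616459} \approx 2.4111 \cdot 10^{-5}$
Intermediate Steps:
$J = \frac{280791853521}{84091607620}$ ($J = \left(-484097\right) \left(- \frac{1}{227764}\right) - - \frac{448099}{369205} = \frac{484097}{227764} + \frac{448099}{369205} = \frac{280791853521}{84091607620} \approx 3.3391$)
$T = -41479$ ($T = -26604 - 14875 = -41479$)
$u = - \frac{84091607620}{3487755000616459}$ ($u = \frac{1}{-41479 + \frac{280791853521}{84091607620}} = \frac{1}{- \frac{3487755000616459}{84091607620}} = - \frac{84091607620}{3487755000616459} \approx -2.4111 \cdot 10^{-5}$)
$- u = \left(-1\right) \left(- \frac{84091607620}{3487755000616459}\right) = \frac{84091607620}{3487755000616459}$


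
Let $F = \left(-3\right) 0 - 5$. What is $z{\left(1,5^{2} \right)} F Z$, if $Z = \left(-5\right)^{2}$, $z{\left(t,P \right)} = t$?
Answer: $-125$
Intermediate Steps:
$Z = 25$
$F = -5$ ($F = 0 - 5 = -5$)
$z{\left(1,5^{2} \right)} F Z = 1 \left(-5\right) 25 = \left(-5\right) 25 = -125$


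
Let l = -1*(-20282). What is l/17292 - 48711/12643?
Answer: -292942643/109311378 ≈ -2.6799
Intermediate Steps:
l = 20282
l/17292 - 48711/12643 = 20282/17292 - 48711/12643 = 20282*(1/17292) - 48711*1/12643 = 10141/8646 - 48711/12643 = -292942643/109311378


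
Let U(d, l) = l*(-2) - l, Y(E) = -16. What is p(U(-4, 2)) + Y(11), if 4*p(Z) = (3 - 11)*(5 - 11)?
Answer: -4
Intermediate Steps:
U(d, l) = -3*l (U(d, l) = -2*l - l = -3*l)
p(Z) = 12 (p(Z) = ((3 - 11)*(5 - 11))/4 = (-8*(-6))/4 = (¼)*48 = 12)
p(U(-4, 2)) + Y(11) = 12 - 16 = -4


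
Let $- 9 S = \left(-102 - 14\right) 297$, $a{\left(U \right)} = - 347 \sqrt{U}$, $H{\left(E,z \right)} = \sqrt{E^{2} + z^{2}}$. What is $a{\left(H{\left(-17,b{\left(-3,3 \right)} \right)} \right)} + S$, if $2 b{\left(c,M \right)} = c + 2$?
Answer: $3828 - \frac{347 \sqrt{2} \sqrt[4]{1157}}{2} \approx 2397.0$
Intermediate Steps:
$b{\left(c,M \right)} = 1 + \frac{c}{2}$ ($b{\left(c,M \right)} = \frac{c + 2}{2} = \frac{2 + c}{2} = 1 + \frac{c}{2}$)
$S = 3828$ ($S = - \frac{\left(-102 - 14\right) 297}{9} = - \frac{\left(-116\right) 297}{9} = \left(- \frac{1}{9}\right) \left(-34452\right) = 3828$)
$a{\left(H{\left(-17,b{\left(-3,3 \right)} \right)} \right)} + S = - 347 \sqrt{\sqrt{\left(-17\right)^{2} + \left(1 + \frac{1}{2} \left(-3\right)\right)^{2}}} + 3828 = - 347 \sqrt{\sqrt{289 + \left(1 - \frac{3}{2}\right)^{2}}} + 3828 = - 347 \sqrt{\sqrt{289 + \left(- \frac{1}{2}\right)^{2}}} + 3828 = - 347 \sqrt{\sqrt{289 + \frac{1}{4}}} + 3828 = - 347 \sqrt{\sqrt{\frac{1157}{4}}} + 3828 = - 347 \sqrt{\frac{\sqrt{1157}}{2}} + 3828 = - 347 \frac{\sqrt{2} \sqrt[4]{1157}}{2} + 3828 = - \frac{347 \sqrt{2} \sqrt[4]{1157}}{2} + 3828 = 3828 - \frac{347 \sqrt{2} \sqrt[4]{1157}}{2}$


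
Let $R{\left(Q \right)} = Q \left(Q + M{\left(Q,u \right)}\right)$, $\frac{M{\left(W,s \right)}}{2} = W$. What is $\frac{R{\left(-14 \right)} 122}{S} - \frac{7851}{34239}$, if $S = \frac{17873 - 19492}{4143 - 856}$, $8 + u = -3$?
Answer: $- \frac{2691146632739}{18477647} \approx -1.4564 \cdot 10^{5}$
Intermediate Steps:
$u = -11$ ($u = -8 - 3 = -11$)
$M{\left(W,s \right)} = 2 W$
$S = - \frac{1619}{3287} \approx -0.49255$
$R{\left(Q \right)} = 3 Q^{2}$ ($R{\left(Q \right)} = Q \left(Q + 2 Q\right) = Q 3 Q = 3 Q^{2}$)
$\frac{R{\left(-14 \right)} 122}{S} - \frac{7851}{34239} = \frac{3 \left(-14\right)^{2} \cdot 122}{- \frac{1619}{3287}} - \frac{7851}{34239} = 3 \cdot 196 \cdot 122 \left(- \frac{3287}{1619}\right) - \frac{2617}{11413} = 588 \cdot 122 \left(- \frac{3287}{1619}\right) - \frac{2617}{11413} = 71736 \left(- \frac{3287}{1619}\right) - \frac{2617}{11413} = - \frac{235796232}{1619} - \frac{2617}{11413} = - \frac{2691146632739}{18477647}$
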